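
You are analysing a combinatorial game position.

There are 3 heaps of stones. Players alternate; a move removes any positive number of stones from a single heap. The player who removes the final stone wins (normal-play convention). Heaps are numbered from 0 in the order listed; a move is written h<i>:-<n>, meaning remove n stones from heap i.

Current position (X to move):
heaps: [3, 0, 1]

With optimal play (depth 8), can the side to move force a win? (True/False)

[(3,0,1)] X move#1: h0:-1:-1/(2,0,1), h0:-2:+1/(1,0,1)*, h0:-3:-1/(0,0,1), h2:-1:-1/(3,0,0)
[(1,0,1)] O move#2: h0:-1:-1/(0,0,1)*, h2:-1:-1/(1,0,0)
[(0,0,1)] X move#3: h2:-1:+1/(0,0,0)*
[(0,0,0)] end (terminal -1, O#4); searched (3,0,1) to 8

X winning at [(3,0,1)]: True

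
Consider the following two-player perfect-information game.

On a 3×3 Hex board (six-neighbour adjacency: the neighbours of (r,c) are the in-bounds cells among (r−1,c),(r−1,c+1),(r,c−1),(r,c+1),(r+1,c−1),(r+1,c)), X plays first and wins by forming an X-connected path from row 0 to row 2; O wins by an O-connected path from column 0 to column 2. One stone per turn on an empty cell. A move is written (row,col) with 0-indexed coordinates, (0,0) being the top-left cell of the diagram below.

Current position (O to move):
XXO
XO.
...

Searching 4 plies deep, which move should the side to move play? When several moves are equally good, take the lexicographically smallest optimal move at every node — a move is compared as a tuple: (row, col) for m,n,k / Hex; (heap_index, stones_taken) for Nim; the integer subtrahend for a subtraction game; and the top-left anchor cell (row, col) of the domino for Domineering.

ply 1, O at XXO/XO./... | (1,2)=-1→XXO/XOO/...; (2,0)=+1→XXO/XO./O..*; (2,1)=-1→XXO/XO./.O.; (2,2)=-1→XXO/XO./..O
ply 2: XXO/XO./O.. is terminal -1 (X); from XXO/XO./... depth 4

O's best at [XXO/XO./...]: (2,0)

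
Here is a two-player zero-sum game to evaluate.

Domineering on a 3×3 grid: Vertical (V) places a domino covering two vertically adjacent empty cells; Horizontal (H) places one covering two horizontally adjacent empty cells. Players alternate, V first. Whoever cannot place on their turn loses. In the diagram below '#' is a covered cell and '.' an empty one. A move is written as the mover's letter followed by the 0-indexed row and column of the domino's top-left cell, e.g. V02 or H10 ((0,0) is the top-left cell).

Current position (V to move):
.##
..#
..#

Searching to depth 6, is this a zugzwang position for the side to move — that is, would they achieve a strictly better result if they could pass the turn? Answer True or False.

ply 1, V at .##/..#/..# | V00=-1→###/#.#/..#; V10=+1→.##/#.#/#.#*; V11=+1→.##/.##/.##
ply 2: .##/#.#/#.# is terminal -1 (H); from .##/..#/..# depth 6
pass branch (H moves first from the same position):
  | ply 1, H at .##/..#/..# | H10=+1→.##/###/..#*; H20=-1→.##/..#/###
  | ply 2: .##/###/..# is terminal -1 (V); from .##/..#/..# depth 6
V moving scores +1; V passing scores -1

zugzwang(.##/..#/..#, V) = False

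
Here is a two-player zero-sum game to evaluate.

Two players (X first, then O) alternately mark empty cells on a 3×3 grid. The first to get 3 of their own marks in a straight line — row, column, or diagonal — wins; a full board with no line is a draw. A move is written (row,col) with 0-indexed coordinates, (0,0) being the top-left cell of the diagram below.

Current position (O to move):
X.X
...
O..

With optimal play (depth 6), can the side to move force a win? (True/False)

O winning at [X.X/.../O..]: False

ply 1, O at X.X/.../O.. | (0,1)=-1→XOX/.../O..*; (1,0)=-1→X.X/O../O..; (1,1)=-1→X.X/.O./O..; (1,2)=-1→X.X/..O/O..; (2,1)=-1→X.X/.../OO.; (2,2)=-1→X.X/.../O.O
ply 2, X at XOX/.../O.. | (1,0)=-1→XOX/X../O..; (1,1)=+0→XOX/.X./O..; (1,2)=+0→XOX/..X/O..; (2,1)=+0→XOX/.../OX.; (2,2)=+1→XOX/.../O.X*
ply 3, O at XOX/.../O.X | (1,0)=-1→XOX/O../O.X*; (1,1)=-1→XOX/.O./O.X; (1,2)=-1→XOX/..O/O.X; (2,1)=-1→XOX/.../OOX
ply 4, X at XOX/O../O.X | (1,1)=+1→XOX/OX./O.X*; (1,2)=+1→XOX/O.X/O.X; (2,1)=+1→XOX/O../OXX
ply 5: XOX/OX./O.X is terminal -1 (O); from X.X/.../O.. depth 6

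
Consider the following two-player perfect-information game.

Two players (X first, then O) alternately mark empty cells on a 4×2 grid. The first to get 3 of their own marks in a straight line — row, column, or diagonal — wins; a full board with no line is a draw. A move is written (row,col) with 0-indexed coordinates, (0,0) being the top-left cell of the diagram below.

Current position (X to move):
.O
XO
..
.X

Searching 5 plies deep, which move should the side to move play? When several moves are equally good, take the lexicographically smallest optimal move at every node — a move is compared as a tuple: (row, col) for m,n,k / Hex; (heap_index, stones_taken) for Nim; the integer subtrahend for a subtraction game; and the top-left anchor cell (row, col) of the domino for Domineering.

X's best at [.O/XO/../.X]: (2,1)

p1 X@[.O/XO/../.X]: (0,0)[XO/XO/../.X]-1 (2,0)[.O/XO/X./.X]-1 (2,1)[.O/XO/.X/.X]+0* (3,0)[.O/XO/../XX]-1
p2 O@[.O/XO/.X/.X]: (0,0)[OO/XO/.X/.X]+0* (2,0)[.O/XO/OX/.X]+0 (3,0)[.O/XO/.X/OX]+0
p3 X@[OO/XO/.X/.X]: (2,0)[OO/XO/XX/.X]+0* (3,0)[OO/XO/.X/XX]+0
p4 O@[OO/XO/XX/.X]: (3,0)[OO/XO/XX/OX]+0*
p5 X@[OO/XO/XX/OX] terminal +0; root [.O/XO/../.X] d5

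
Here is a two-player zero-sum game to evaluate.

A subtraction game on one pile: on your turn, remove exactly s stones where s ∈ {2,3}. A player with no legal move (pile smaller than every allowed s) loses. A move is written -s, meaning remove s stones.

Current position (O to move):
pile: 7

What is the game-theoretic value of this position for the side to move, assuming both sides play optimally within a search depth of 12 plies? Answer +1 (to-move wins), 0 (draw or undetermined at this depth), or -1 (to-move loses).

value(7, O) = +1

p1 O@[7]: -2[5]+1* -3[4]-1
p2 X@[5]: -2[3]-1* -3[2]-1
p3 O@[3]: -2[1]+1* -3[0]+1
p4 X@[1] terminal -1; root [7] d12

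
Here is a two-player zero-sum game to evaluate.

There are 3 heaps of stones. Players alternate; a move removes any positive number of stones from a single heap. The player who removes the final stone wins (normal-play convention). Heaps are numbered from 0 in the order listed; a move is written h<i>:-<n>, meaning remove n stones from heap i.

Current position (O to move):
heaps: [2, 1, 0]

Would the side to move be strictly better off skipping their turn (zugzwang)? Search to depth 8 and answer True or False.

zugzwang((2,1,0), O) = False

p1 O@[(2,1,0)]: h0:-1[(1,1,0)]+1* h0:-2[(0,1,0)]-1 h1:-1[(2,0,0)]-1
p2 X@[(1,1,0)]: h0:-1[(0,1,0)]-1* h1:-1[(1,0,0)]-1
p3 O@[(0,1,0)]: h1:-1[(0,0,0)]+1*
p4 X@[(0,0,0)] terminal -1; root [(2,1,0)] d8
if O skipped the turn, X would face:
~ p1 X@[(2,1,0)]: h0:-1[(1,1,0)]+1* h0:-2[(0,1,0)]-1 h1:-1[(2,0,0)]-1
~ p2 O@[(1,1,0)]: h0:-1[(0,1,0)]-1* h1:-1[(1,0,0)]-1
~ p3 X@[(0,1,0)]: h1:-1[(0,0,0)]+1*
~ p4 O@[(0,0,0)] terminal -1; root [(2,1,0)] d8
compare (O): move=+1 vs pass=-1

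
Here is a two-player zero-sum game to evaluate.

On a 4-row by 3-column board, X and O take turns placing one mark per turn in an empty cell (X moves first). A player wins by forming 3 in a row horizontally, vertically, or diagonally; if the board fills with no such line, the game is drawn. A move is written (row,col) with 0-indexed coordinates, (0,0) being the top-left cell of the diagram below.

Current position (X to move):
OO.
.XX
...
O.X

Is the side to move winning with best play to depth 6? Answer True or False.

X winning at [OO./.XX/.../O.X]: True

[OO./.XX/.../O.X] X move#1: (0,2):+1/OOX/.XX/.../O.X*, (1,0):+1/OO./XXX/.../O.X, (2,0):-1/OO./.XX/X../O.X, (2,1):-1/OO./.XX/.X./O.X, (2,2):+1/OO./.XX/..X/O.X, (3,1):-1/OO./.XX/.../OXX
[OOX/.XX/.../O.X] O move#2: (1,0):-1/OOX/OXX/.../O.X*, (2,0):-1/OOX/.XX/O../O.X, (2,1):-1/OOX/.XX/.O./O.X, (2,2):-1/OOX/.XX/..O/O.X, (3,1):-1/OOX/.XX/.../OOX
[OOX/OXX/.../O.X] X move#3: (2,0):+1/OOX/OXX/X../O.X*, (2,1):-1/OOX/OXX/.X./O.X, (2,2):+1/OOX/OXX/..X/O.X, (3,1):-1/OOX/OXX/.../OXX
[OOX/OXX/X../O.X] end (terminal -1, O#4); searched OO./.XX/.../O.X to 6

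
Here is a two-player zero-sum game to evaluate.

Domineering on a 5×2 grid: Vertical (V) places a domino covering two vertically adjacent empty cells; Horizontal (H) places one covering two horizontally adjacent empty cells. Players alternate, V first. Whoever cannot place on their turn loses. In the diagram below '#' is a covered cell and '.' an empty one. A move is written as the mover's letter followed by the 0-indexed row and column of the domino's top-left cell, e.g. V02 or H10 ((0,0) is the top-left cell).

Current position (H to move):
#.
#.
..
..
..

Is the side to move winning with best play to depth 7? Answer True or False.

H winning at [#./#./../../..]: True

ply 1, H at #./#./../../.. | H20=-1→#./#./##/../..; H30=+1→#./#./../##/..*; H40=-1→#./#./../../##
ply 2, V at #./#./../##/.. | V01=-1→##/##/../##/..*; V11=-1→#./##/.#/##/..
ply 3, H at ##/##/../##/.. | H20=+1→##/##/##/##/..*; H40=+1→##/##/../##/##
ply 4: ##/##/##/##/.. is terminal -1 (V); from #./#./../../.. depth 7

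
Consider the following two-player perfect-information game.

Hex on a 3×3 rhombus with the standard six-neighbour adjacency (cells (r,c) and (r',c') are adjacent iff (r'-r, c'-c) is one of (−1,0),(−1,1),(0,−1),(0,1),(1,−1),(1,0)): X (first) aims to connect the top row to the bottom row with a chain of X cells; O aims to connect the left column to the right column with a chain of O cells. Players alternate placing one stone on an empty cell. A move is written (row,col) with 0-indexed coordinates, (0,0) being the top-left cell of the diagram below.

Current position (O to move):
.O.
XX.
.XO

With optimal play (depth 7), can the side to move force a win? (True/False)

O winning at [.O./XX./.XO]: False

ply 1, O at .O./XX./.XO | (0,0)=-1→OO./XX./.XO*; (0,2)=-1→.OO/XX./.XO; (1,2)=-1→.O./XXO/.XO; (2,0)=-1→.O./XX./OXO
ply 2, X at OO./XX./.XO | (0,2)=+1→OOX/XX./.XO*; (1,2)=-1→OO./XXX/.XO; (2,0)=-1→OO./XX./XXO
ply 3: OOX/XX./.XO is terminal -1 (O); from .O./XX./.XO depth 7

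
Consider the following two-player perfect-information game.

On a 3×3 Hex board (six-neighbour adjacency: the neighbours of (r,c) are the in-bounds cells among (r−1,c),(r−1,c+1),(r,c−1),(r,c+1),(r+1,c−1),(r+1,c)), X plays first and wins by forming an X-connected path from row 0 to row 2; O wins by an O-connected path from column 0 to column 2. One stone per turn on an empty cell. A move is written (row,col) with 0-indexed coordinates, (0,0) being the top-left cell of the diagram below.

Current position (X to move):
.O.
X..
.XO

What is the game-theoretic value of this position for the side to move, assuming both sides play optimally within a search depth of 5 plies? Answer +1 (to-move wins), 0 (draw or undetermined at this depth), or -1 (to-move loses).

value(.O./X../.XO, X) = +1

ply 1, X at .O./X../.XO | (0,0)=+1→XO./X../.XO*; (0,2)=+1→.OX/X../.XO; (1,1)=+1→.O./XX./.XO; (1,2)=+1→.O./X.X/.XO; (2,0)=+1→.O./X../XXO
ply 2, O at XO./X../.XO | (0,2)=-1→XOO/X../.XO*; (1,1)=-1→XO./XO./.XO; (1,2)=-1→XO./X.O/.XO; (2,0)=-1→XO./X../OXO
ply 3, X at XOO/X../.XO | (1,1)=+1→XOO/XX./.XO*; (1,2)=+1→XOO/X.X/.XO; (2,0)=+1→XOO/X../XXO
ply 4: XOO/XX./.XO is terminal -1 (O); from .O./X../.XO depth 5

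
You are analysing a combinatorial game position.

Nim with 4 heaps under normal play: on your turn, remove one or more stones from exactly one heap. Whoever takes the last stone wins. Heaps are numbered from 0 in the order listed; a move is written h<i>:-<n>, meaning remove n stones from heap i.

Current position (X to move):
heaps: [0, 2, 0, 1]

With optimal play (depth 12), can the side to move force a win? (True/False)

X winning at [(0,2,0,1)]: True

ply 1, X at (0,2,0,1) | h1:-1=+1→(0,1,0,1)*; h1:-2=-1→(0,0,0,1); h3:-1=-1→(0,2,0,0)
ply 2, O at (0,1,0,1) | h1:-1=-1→(0,0,0,1)*; h3:-1=-1→(0,1,0,0)
ply 3, X at (0,0,0,1) | h3:-1=+1→(0,0,0,0)*
ply 4: (0,0,0,0) is terminal -1 (O); from (0,2,0,1) depth 12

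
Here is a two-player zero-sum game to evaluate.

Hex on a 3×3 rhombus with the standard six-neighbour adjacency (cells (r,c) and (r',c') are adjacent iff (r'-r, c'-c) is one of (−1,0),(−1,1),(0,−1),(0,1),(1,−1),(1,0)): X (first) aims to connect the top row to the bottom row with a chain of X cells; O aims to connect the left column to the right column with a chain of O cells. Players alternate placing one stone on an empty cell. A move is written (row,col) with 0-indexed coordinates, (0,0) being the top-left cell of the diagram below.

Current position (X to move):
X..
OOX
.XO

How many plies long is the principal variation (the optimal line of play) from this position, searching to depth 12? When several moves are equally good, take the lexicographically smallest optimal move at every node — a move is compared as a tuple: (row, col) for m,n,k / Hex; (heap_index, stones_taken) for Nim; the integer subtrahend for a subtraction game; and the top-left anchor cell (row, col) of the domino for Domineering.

PV length from [X../OOX/.XO]: 1 ply

ply 1, X at X../OOX/.XO | (0,1)=-1→XX./OOX/.XO; (0,2)=+1→X.X/OOX/.XO*; (2,0)=-1→X../OOX/XXO
ply 2: X.X/OOX/.XO is terminal -1 (O); from X../OOX/.XO depth 12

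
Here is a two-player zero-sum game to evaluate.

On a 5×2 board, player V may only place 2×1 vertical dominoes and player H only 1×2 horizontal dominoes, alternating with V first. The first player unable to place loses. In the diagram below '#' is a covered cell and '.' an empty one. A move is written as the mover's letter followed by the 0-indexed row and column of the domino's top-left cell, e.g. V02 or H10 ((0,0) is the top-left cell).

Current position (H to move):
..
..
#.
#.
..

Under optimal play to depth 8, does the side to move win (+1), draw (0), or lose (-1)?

p1 H@[../../#./#./..]: H00[##/../#./#./..]+1* H10[../##/#./#./..]+1 H40[../../#./#./##]-1
p2 V@[##/../#./#./..]: V11[##/.#/##/#./..]-1* V21[##/../##/##/..]-1 V31[##/../#./##/.#]-1
p3 H@[##/.#/##/#./..]: H40[##/.#/##/#./##]+1*
p4 V@[##/.#/##/#./##] terminal -1; root [../../#./#./..] d8

value(../../#./#./.., H) = +1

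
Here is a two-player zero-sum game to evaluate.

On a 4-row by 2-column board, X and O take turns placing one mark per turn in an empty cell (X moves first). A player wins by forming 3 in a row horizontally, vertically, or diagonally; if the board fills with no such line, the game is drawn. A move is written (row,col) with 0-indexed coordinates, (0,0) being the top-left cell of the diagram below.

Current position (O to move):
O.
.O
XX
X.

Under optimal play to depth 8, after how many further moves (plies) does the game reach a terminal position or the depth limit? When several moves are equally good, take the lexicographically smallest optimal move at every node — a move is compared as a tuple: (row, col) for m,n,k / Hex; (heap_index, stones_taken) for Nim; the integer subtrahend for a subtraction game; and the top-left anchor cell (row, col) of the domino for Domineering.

PV length from [O./.O/XX/X.]: 3 plies

ply 1, O at O./.O/XX/X. | (0,1)=-1→OO/.O/XX/X.; (1,0)=+0→O./OO/XX/X.*; (3,1)=-1→O./.O/XX/XO
ply 2, X at O./OO/XX/X. | (0,1)=+0→OX/OO/XX/X.*; (3,1)=+0→O./OO/XX/XX
ply 3, O at OX/OO/XX/X. | (3,1)=+0→OX/OO/XX/XO*
ply 4: OX/OO/XX/XO is terminal +0 (X); from O./.O/XX/X. depth 8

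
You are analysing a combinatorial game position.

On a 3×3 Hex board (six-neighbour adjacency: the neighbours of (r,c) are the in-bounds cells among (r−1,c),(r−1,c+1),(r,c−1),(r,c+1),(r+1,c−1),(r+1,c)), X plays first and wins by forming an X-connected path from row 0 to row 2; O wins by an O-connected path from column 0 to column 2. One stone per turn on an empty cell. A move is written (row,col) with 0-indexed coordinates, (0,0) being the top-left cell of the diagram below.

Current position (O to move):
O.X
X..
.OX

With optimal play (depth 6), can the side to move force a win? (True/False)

ply 1, O at O.X/X../.OX | (0,1)=-1→OOX/X../.OX*; (1,1)=-1→O.X/XO./.OX; (1,2)=-1→O.X/X.O/.OX; (2,0)=-1→O.X/X../OOX
ply 2, X at OOX/X../.OX | (1,1)=+1→OOX/XX./.OX*; (1,2)=+1→OOX/X.X/.OX; (2,0)=+1→OOX/X../XOX
ply 3, O at OOX/XX./.OX | (1,2)=-1→OOX/XXO/.OX*; (2,0)=-1→OOX/XX./OOX
ply 4, X at OOX/XXO/.OX | (2,0)=+1→OOX/XXO/XOX*
ply 5: OOX/XXO/XOX is terminal -1 (O); from O.X/X../.OX depth 6

O winning at [O.X/X../.OX]: False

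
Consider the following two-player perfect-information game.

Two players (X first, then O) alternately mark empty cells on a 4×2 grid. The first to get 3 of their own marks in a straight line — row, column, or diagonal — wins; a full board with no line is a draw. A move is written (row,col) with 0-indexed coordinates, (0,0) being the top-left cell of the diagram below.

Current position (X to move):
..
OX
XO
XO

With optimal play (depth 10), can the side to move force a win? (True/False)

ply 1, X at ../OX/XO/XO | (0,0)=+0→X./OX/XO/XO*; (0,1)=+0→.X/OX/XO/XO
ply 2, O at X./OX/XO/XO | (0,1)=+0→XO/OX/XO/XO*
ply 3: XO/OX/XO/XO is terminal +0 (X); from ../OX/XO/XO depth 10

X winning at [../OX/XO/XO]: False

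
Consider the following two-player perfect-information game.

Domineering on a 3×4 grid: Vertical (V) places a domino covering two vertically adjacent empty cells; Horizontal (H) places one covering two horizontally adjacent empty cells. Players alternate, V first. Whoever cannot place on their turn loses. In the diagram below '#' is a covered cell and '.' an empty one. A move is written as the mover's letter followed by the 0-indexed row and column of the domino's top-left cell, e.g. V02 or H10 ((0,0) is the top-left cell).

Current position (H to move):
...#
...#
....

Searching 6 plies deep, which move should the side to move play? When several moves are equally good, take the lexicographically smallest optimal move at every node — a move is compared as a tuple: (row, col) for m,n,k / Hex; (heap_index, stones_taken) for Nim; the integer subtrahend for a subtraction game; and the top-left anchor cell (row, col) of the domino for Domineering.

H's best at [...#/...#/....]: H10

[...#/...#/....] H move#1: H00:-1/##.#/...#/...., H01:-1/.###/...#/...., H10:+1/...#/##.#/....*, H11:+1/...#/.###/...., H20:-1/...#/...#/##.., H21:-1/...#/...#/.##., H22:-1/...#/...#/..##
[...#/##.#/....] V move#2: V02:-1/..##/####/....*, V12:-1/...#/####/..#.
[..##/####/....] H move#3: H00:+1/####/####/....*, H20:+1/..##/####/##.., H21:+1/..##/####/.##., H22:+1/..##/####/..##
[####/####/....] end (terminal -1, V#4); searched ...#/...#/.... to 6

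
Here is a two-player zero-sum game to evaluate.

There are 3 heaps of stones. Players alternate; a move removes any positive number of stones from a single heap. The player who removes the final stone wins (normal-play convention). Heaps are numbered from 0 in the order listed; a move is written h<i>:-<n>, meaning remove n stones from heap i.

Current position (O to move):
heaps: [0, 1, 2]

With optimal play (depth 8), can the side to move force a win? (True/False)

ply 1, O at (0,1,2) | h1:-1=-1→(0,0,2); h2:-1=+1→(0,1,1)*; h2:-2=-1→(0,1,0)
ply 2, X at (0,1,1) | h1:-1=-1→(0,0,1)*; h2:-1=-1→(0,1,0)
ply 3, O at (0,0,1) | h2:-1=+1→(0,0,0)*
ply 4: (0,0,0) is terminal -1 (X); from (0,1,2) depth 8

O winning at [(0,1,2)]: True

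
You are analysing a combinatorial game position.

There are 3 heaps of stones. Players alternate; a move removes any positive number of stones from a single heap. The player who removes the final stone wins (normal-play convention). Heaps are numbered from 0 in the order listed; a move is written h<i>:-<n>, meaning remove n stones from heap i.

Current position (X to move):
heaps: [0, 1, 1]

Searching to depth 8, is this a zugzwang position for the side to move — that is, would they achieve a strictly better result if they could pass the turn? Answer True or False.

zugzwang((0,1,1), X) = True

p1 X@[(0,1,1)]: h1:-1[(0,0,1)]-1* h2:-1[(0,1,0)]-1
p2 O@[(0,0,1)]: h2:-1[(0,0,0)]+1*
p3 X@[(0,0,0)] terminal -1; root [(0,1,1)] d8
pass branch (O moves first from the same position):
  | p1 O@[(0,1,1)]: h1:-1[(0,0,1)]-1* h2:-1[(0,1,0)]-1
  | p2 X@[(0,0,1)]: h2:-1[(0,0,0)]+1*
  | p3 O@[(0,0,0)] terminal -1; root [(0,1,1)] d8
X moving scores -1; X passing scores +1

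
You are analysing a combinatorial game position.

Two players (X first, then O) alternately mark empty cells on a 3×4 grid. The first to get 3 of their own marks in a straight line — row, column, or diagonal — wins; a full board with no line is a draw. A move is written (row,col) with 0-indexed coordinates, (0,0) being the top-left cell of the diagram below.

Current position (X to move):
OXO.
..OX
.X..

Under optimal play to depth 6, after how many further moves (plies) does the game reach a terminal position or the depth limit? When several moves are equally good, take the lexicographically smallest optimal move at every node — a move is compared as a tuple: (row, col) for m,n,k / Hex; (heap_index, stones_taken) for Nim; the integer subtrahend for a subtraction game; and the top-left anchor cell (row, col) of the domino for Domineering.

p1 X@[OXO./..OX/.X..]: (0,3)[OXOX/..OX/.X..]-1 (1,0)[OXO./X.OX/.X..]-1 (1,1)[OXO./.XOX/.X..]+1* (2,0)[OXO./..OX/XX..]-1 (2,2)[OXO./..OX/.XX.]+1 (2,3)[OXO./..OX/.X.X]-1
p2 O@[OXO./.XOX/.X..] terminal -1; root [OXO./..OX/.X..] d6

PV length from [OXO./..OX/.X..]: 1 ply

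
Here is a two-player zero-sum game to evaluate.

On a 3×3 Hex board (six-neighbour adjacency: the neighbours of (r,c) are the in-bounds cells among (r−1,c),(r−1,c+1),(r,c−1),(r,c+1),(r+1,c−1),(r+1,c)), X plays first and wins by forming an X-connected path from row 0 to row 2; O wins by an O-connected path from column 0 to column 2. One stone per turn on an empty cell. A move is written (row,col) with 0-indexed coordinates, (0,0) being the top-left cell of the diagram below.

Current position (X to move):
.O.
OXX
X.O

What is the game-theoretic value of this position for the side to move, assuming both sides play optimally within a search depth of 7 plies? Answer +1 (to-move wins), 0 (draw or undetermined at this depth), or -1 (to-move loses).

value(.O./OXX/X.O, X) = +1

ply 1, X at .O./OXX/X.O | (0,0)=-1→XO./OXX/X.O; (0,2)=+1→.OX/OXX/X.O*; (2,1)=-1→.O./OXX/XXO
ply 2: .OX/OXX/X.O is terminal -1 (O); from .O./OXX/X.O depth 7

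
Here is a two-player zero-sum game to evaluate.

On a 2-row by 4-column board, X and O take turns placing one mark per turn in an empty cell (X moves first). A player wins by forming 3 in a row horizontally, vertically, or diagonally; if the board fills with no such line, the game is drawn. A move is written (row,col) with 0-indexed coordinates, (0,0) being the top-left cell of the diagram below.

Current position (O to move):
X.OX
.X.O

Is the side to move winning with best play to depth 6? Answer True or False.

ply 1, O at X.OX/.X.O | (0,1)=+0→XOOX/.X.O*; (1,0)=+0→X.OX/OX.O; (1,2)=+0→X.OX/.XOO
ply 2, X at XOOX/.X.O | (1,0)=+0→XOOX/XX.O*; (1,2)=+0→XOOX/.XXO
ply 3, O at XOOX/XX.O | (1,2)=+0→XOOX/XXOO*
ply 4: XOOX/XXOO is terminal +0 (X); from X.OX/.X.O depth 6

O winning at [X.OX/.X.O]: False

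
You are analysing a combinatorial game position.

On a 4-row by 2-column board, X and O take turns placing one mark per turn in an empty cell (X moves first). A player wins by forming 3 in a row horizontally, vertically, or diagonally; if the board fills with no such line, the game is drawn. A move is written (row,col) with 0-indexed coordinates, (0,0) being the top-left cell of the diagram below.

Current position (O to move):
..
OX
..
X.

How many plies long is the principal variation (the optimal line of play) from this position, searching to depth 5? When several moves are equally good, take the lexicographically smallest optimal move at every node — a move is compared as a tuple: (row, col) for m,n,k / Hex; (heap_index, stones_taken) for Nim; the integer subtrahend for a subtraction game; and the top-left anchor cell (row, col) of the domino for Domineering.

ply 1, O at ../OX/../X. | (0,0)=+0→O./OX/../X.*; (0,1)=+0→.O/OX/../X.; (2,0)=+0→../OX/O./X.; (2,1)=+0→../OX/.O/X.; (3,1)=+0→../OX/../XO
ply 2, X at O./OX/../X. | (0,1)=-1→OX/OX/../X.; (2,0)=+0→O./OX/X./X.*; (2,1)=-1→O./OX/.X/X.; (3,1)=-1→O./OX/../XX
ply 3, O at O./OX/X./X. | (0,1)=+0→OO/OX/X./X.*; (2,1)=+0→O./OX/XO/X.; (3,1)=+0→O./OX/X./XO
ply 4, X at OO/OX/X./X. | (2,1)=+0→OO/OX/XX/X.*; (3,1)=+0→OO/OX/X./XX
ply 5, O at OO/OX/XX/X. | (3,1)=+0→OO/OX/XX/XO*
ply 6: OO/OX/XX/XO is terminal +0 (X); from ../OX/../X. depth 5

PV length from [../OX/../X.]: 5 plies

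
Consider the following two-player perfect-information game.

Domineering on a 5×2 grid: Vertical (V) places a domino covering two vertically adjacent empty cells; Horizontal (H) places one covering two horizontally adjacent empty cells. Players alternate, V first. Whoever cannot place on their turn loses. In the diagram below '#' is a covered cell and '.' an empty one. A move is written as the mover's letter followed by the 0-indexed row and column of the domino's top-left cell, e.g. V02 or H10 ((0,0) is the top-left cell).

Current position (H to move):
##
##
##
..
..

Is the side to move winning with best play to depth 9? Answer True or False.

p1 H@[##/##/##/../..]: H30[##/##/##/##/..]+1* H40[##/##/##/../##]+1
p2 V@[##/##/##/##/..] terminal -1; root [##/##/##/../..] d9

H winning at [##/##/##/../..]: True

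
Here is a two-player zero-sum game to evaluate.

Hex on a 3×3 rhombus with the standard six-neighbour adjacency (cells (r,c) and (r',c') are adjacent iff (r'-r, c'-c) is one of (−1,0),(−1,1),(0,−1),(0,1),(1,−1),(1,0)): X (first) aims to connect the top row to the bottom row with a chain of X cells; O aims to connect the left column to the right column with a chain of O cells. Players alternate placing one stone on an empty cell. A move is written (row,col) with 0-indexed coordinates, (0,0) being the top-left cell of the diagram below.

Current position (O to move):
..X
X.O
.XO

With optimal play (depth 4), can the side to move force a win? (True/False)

ply 1, O at ..X/X.O/.XO | (0,0)=-1→O.X/X.O/.XO*; (0,1)=-1→.OX/X.O/.XO; (1,1)=-1→..X/XOO/.XO; (2,0)=-1→..X/X.O/OXO
ply 2, X at O.X/X.O/.XO | (0,1)=+1→OXX/X.O/.XO*; (1,1)=+1→O.X/XXO/.XO; (2,0)=+1→O.X/X.O/XXO
ply 3, O at OXX/X.O/.XO | (1,1)=-1→OXX/XOO/.XO*; (2,0)=-1→OXX/X.O/OXO
ply 4, X at OXX/XOO/.XO | (2,0)=+1→OXX/XOO/XXO*
ply 5: OXX/XOO/XXO is terminal -1 (O); from ..X/X.O/.XO depth 4

O winning at [..X/X.O/.XO]: False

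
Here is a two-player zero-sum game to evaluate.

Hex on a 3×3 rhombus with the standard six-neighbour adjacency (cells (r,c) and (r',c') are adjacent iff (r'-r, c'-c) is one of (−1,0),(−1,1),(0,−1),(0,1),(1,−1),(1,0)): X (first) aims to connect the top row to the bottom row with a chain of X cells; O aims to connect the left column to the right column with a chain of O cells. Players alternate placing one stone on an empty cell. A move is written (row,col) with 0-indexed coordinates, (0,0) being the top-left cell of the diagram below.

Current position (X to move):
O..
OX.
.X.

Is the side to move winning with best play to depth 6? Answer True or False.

X winning at [O../OX./.X.]: True

[O../OX./.X.] X move#1: (0,1):+1/OX./OX./.X.*, (0,2):+1/O.X/OX./.X., (1,2):+1/O../OXX/.X., (2,0):+1/O../OX./XX., (2,2):+1/O../OX./.XX
[OX./OX./.X.] end (terminal -1, O#2); searched O../OX./.X. to 6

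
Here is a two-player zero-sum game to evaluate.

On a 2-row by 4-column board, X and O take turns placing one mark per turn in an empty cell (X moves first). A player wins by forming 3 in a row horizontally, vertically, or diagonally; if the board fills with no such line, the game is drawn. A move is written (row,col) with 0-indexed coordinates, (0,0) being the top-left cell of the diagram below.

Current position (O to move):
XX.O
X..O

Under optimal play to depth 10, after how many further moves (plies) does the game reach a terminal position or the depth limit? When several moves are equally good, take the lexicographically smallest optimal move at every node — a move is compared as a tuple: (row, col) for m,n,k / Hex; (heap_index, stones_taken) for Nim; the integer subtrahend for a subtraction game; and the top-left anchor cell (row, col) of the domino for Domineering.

PV length from [XX.O/X..O]: 3 plies

[XX.O/X..O] O move#1: (0,2):+0/XXOO/X..O*, (1,1):-1/XX.O/XO.O, (1,2):-1/XX.O/X.OO
[XXOO/X..O] X move#2: (1,1):+0/XXOO/XX.O*, (1,2):+0/XXOO/X.XO
[XXOO/XX.O] O move#3: (1,2):+0/XXOO/XXOO*
[XXOO/XXOO] end (terminal +0, X#4); searched XX.O/X..O to 10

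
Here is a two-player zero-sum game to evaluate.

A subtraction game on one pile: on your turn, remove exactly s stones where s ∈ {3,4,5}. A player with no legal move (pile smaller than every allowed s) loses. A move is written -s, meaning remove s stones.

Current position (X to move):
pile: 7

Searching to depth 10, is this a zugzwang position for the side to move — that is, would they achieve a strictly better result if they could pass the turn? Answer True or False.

[7] X move#1: -3:-1/4, -4:-1/3, -5:+1/2*
[2] end (terminal -1, O#2); searched 7 to 10
pass branch (O moves first from the same position):
  | [7] O move#1: -3:-1/4, -4:-1/3, -5:+1/2*
  | [2] end (terminal -1, X#2); searched 7 to 10
X moving scores +1; X passing scores -1

zugzwang(7, X) = False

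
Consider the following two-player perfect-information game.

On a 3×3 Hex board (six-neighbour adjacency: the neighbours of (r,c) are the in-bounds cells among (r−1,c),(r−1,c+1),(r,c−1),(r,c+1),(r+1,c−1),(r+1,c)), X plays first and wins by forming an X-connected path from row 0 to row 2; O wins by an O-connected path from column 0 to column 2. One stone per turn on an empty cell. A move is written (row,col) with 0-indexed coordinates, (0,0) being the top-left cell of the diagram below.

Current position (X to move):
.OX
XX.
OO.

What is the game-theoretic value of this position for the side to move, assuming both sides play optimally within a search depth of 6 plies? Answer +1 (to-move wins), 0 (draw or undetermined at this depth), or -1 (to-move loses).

value(.OX/XX./OO., X) = -1

p1 X@[.OX/XX./OO.]: (0,0)[XOX/XX./OO.]-1* (1,2)[.OX/XXX/OO.]-1 (2,2)[.OX/XX./OOX]-1
p2 O@[XOX/XX./OO.]: (1,2)[XOX/XXO/OO.]+1* (2,2)[XOX/XX./OOO]+1
p3 X@[XOX/XXO/OO.] terminal -1; root [.OX/XX./OO.] d6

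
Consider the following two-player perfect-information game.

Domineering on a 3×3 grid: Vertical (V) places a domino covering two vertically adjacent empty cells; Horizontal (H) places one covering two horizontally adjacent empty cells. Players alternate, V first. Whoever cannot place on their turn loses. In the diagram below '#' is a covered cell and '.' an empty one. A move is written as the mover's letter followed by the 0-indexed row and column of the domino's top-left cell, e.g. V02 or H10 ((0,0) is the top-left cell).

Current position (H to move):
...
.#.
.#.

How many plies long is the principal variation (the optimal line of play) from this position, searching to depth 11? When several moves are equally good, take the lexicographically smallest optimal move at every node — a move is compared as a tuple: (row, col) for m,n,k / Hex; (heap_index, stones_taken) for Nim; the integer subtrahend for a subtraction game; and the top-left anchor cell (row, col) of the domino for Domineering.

[.../.#./.#.] H move#1: H00:-1/##./.#./.#.*, H01:-1/.##/.#./.#.
[##./.#./.#.] V move#2: V02:+1/###/.##/.#.*, V10:+1/##./##./##., V12:+1/##./.##/.##
[###/.##/.#.] end (terminal -1, H#3); searched .../.#./.#. to 11

PV length from [.../.#./.#.]: 2 plies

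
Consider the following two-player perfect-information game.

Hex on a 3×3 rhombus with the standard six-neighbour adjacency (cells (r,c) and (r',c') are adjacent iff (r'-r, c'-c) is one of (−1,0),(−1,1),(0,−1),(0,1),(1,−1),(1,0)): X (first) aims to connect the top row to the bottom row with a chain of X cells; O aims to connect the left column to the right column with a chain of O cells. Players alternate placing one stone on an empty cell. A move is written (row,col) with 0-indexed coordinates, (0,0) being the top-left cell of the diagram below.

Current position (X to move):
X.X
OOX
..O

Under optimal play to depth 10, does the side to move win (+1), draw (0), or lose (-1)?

value(X.X/OOX/..O, X) = +1

[X.X/OOX/..O] X move#1: (0,1):-1/XXX/OOX/..O, (2,0):-1/X.X/OOX/X.O, (2,1):+1/X.X/OOX/.XO*
[X.X/OOX/.XO] end (terminal -1, O#2); searched X.X/OOX/..O to 10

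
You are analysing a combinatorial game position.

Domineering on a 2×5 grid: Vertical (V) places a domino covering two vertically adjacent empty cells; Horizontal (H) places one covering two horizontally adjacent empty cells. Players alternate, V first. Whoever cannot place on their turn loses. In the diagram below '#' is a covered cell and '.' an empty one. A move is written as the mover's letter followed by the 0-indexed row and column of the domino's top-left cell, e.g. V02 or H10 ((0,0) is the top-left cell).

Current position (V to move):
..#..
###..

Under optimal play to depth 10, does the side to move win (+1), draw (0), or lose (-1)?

[..#../###..] V move#1: V03:+1/..##./####.*, V04:+1/..#.#/###.#
[..##./####.] H move#2: H00:-1/####./####.*
[####./####.] V move#3: V04:+1/#####/#####*
[#####/#####] end (terminal -1, H#4); searched ..#../###.. to 10

value(..#../###.., V) = +1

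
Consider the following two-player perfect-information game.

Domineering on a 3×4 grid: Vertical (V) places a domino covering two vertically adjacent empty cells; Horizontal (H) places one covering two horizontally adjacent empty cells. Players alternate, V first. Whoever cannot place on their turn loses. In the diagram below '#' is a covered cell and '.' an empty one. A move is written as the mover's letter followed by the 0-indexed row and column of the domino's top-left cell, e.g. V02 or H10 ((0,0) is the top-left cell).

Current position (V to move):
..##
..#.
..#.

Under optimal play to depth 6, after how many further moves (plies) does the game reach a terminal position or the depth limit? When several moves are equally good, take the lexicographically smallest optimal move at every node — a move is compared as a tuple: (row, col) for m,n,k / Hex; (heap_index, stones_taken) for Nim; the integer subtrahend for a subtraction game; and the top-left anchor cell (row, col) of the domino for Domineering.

PV length from [..##/..#./..#.]: 3 plies

ply 1, V at ..##/..#./..#. | V00=+1→#.##/#.#./..#.*; V01=+1→.###/.##./..#.; V10=+1→..##/#.#./#.#.; V11=+1→..##/.##./.##.; V13=-1→..##/..##/..##
ply 2, H at #.##/#.#./..#. | H20=-1→#.##/#.#./###.*
ply 3, V at #.##/#.#./###. | V01=+1→####/###./###.*; V13=+1→#.##/#.##/####
ply 4: ####/###./###. is terminal -1 (H); from ..##/..#./..#. depth 6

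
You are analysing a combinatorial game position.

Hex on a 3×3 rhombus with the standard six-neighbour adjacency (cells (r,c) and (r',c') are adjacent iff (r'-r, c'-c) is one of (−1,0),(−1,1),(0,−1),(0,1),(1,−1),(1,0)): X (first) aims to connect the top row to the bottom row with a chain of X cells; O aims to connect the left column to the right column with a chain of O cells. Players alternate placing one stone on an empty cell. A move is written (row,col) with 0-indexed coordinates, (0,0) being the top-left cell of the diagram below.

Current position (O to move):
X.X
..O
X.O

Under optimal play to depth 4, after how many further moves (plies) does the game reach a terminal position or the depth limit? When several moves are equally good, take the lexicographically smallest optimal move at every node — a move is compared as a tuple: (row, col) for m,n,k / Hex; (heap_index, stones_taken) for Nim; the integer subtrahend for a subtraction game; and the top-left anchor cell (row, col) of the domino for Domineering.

PV length from [X.X/..O/X.O]: 2 plies

[X.X/..O/X.O] O move#1: (0,1):-1/XOX/..O/X.O*, (1,0):-1/X.X/O.O/X.O, (1,1):-1/X.X/.OO/X.O, (2,1):-1/X.X/..O/XOO
[XOX/..O/X.O] X move#2: (1,0):+1/XOX/X.O/X.O*, (1,1):+1/XOX/.XO/X.O, (2,1):+1/XOX/..O/XXO
[XOX/X.O/X.O] end (terminal -1, O#3); searched X.X/..O/X.O to 4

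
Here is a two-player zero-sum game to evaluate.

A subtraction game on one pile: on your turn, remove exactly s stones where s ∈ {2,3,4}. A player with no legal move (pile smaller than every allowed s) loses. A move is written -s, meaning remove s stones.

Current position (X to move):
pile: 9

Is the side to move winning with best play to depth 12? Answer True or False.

X winning at [9]: True

ply 1, X at 9 | -2=+1→7*; -3=+1→6; -4=-1→5
ply 2, O at 7 | -2=-1→5*; -3=-1→4; -4=-1→3
ply 3, X at 5 | -2=-1→3; -3=-1→2; -4=+1→1*
ply 4: 1 is terminal -1 (O); from 9 depth 12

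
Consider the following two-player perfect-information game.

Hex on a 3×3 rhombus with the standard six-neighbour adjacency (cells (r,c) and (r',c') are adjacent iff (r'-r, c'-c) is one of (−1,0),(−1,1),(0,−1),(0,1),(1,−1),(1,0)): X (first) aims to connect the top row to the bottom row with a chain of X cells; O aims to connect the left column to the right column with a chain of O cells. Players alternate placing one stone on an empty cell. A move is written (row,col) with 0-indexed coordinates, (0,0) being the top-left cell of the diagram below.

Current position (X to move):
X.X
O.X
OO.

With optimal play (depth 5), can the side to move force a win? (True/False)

[X.X/O.X/OO.] X move#1: (0,1):-1/XXX/O.X/OO., (1,1):-1/X.X/OXX/OO., (2,2):+1/X.X/O.X/OOX*
[X.X/O.X/OOX] end (terminal -1, O#2); searched X.X/O.X/OO. to 5

X winning at [X.X/O.X/OO.]: True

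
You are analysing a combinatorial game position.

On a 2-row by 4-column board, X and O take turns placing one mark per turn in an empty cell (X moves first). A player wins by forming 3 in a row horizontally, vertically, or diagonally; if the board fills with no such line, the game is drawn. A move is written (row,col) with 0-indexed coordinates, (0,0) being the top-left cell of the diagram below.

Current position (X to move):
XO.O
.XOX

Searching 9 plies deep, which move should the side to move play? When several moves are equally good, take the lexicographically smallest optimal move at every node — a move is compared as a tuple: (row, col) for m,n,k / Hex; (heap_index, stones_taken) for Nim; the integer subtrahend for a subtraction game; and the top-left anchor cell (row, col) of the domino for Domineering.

[XO.O/.XOX] X move#1: (0,2):+0/XOXO/.XOX*, (1,0):-1/XO.O/XXOX
[XOXO/.XOX] O move#2: (1,0):+0/XOXO/OXOX*
[XOXO/OXOX] end (terminal +0, X#3); searched XO.O/.XOX to 9

X's best at [XO.O/.XOX]: (0,2)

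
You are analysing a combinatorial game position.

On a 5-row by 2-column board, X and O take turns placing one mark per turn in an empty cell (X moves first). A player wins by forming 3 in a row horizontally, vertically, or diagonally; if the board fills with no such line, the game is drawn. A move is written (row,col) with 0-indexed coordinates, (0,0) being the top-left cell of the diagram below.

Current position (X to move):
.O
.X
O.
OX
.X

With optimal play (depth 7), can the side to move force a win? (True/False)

X winning at [.O/.X/O./OX/.X]: True

[.O/.X/O./OX/.X] X move#1: (0,0):-1/XO/.X/O./OX/.X, (1,0):-1/.O/XX/O./OX/.X, (2,1):+1/.O/.X/OX/OX/.X*, (4,0):-1/.O/.X/O./OX/XX
[.O/.X/OX/OX/.X] end (terminal -1, O#2); searched .O/.X/O./OX/.X to 7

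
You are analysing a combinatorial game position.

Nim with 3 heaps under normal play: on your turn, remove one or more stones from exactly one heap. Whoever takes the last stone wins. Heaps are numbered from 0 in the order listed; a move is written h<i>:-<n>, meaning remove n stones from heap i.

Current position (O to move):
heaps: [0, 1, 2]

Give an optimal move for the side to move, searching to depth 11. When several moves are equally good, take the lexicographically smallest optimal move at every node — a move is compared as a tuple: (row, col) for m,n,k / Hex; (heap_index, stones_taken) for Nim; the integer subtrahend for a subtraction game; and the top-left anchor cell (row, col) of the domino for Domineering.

O's best at [(0,1,2)]: h2:-1

[(0,1,2)] O move#1: h1:-1:-1/(0,0,2), h2:-1:+1/(0,1,1)*, h2:-2:-1/(0,1,0)
[(0,1,1)] X move#2: h1:-1:-1/(0,0,1)*, h2:-1:-1/(0,1,0)
[(0,0,1)] O move#3: h2:-1:+1/(0,0,0)*
[(0,0,0)] end (terminal -1, X#4); searched (0,1,2) to 11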